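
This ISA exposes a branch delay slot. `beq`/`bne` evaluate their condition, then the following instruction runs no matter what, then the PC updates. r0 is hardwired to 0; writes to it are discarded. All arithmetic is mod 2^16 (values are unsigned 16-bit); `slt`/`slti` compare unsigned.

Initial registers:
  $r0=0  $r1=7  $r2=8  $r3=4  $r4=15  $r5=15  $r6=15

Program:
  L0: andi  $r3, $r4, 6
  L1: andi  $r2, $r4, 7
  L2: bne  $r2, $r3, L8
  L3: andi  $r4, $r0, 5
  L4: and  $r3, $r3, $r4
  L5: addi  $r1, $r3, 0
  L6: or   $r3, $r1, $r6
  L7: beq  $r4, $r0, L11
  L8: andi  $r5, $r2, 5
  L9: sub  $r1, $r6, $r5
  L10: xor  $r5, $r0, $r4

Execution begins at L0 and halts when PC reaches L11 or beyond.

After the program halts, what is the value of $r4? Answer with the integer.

0

  step pc=0: andi  $r3, $r4, 6  regs=(0,7,8,6,15,15,15)
  step pc=1: andi  $r2, $r4, 7  regs=(0,7,7,6,15,15,15)
  step pc=2: bne  $r2, $r3, L8  cond=T  regs=(0,7,7,6,15,15,15)
  step pc=3: andi  $r4, $r0, 5  regs=(0,7,7,6,0,15,15)
  step pc=8: andi  $r5, $r2, 5  regs=(0,7,7,6,0,5,15)
  step pc=9: sub  $r1, $r6, $r5  regs=(0,10,7,6,0,5,15)
  step pc=10: xor  $r5, $r0, $r4  regs=(0,10,7,6,0,0,15)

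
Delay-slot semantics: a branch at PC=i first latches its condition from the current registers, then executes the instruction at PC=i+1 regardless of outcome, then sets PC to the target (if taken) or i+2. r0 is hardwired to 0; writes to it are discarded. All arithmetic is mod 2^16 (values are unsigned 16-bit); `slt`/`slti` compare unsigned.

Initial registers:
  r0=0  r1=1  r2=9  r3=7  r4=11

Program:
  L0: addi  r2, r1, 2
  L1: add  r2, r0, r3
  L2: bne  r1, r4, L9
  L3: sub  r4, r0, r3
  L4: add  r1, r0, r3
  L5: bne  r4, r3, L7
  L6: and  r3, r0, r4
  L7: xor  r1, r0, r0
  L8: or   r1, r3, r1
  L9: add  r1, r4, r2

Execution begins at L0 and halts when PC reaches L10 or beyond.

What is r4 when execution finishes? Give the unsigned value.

  step pc=0: addi  r2, r1, 2  regs=(0,1,3,7,11)
  step pc=1: add  r2, r0, r3  regs=(0,1,7,7,11)
  step pc=2: bne  r1, r4, L9  cond=T  regs=(0,1,7,7,11)
  step pc=3: sub  r4, r0, r3  regs=(0,1,7,7,65529)
  step pc=9: add  r1, r4, r2  regs=(0,0,7,7,65529)

65529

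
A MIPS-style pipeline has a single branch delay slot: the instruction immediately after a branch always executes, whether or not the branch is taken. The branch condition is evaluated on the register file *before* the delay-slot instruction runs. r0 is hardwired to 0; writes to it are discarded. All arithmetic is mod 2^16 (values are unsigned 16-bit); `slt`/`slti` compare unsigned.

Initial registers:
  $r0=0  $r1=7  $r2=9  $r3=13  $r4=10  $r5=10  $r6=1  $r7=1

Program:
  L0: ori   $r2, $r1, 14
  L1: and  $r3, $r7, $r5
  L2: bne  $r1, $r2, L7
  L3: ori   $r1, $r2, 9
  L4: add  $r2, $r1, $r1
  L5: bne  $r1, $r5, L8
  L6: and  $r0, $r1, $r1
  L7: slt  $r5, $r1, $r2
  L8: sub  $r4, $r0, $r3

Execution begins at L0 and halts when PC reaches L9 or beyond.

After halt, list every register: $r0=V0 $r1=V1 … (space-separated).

$r0=0 $r1=15 $r2=15 $r3=0 $r4=0 $r5=0 $r6=1 $r7=1

[0] ori   $r2, $r1, 14  →  {$r0:0, $r1:7, $r2:15, $r3:13, $r4:10, $r5:10, $r6:1, $r7:1}
[1] and  $r3, $r7, $r5  →  {$r0:0, $r1:7, $r2:15, $r3:0, $r4:10, $r5:10, $r6:1, $r7:1}
[2] bne  $r1, $r2, L7  →  {$r0:0, $r1:7, $r2:15, $r3:0, $r4:10, $r5:10, $r6:1, $r7:1}  ⟨branch taken⟩
[3] ori   $r1, $r2, 9  →  {$r0:0, $r1:15, $r2:15, $r3:0, $r4:10, $r5:10, $r6:1, $r7:1}
[7] slt  $r5, $r1, $r2  →  {$r0:0, $r1:15, $r2:15, $r3:0, $r4:10, $r5:0, $r6:1, $r7:1}
[8] sub  $r4, $r0, $r3  →  {$r0:0, $r1:15, $r2:15, $r3:0, $r4:0, $r5:0, $r6:1, $r7:1}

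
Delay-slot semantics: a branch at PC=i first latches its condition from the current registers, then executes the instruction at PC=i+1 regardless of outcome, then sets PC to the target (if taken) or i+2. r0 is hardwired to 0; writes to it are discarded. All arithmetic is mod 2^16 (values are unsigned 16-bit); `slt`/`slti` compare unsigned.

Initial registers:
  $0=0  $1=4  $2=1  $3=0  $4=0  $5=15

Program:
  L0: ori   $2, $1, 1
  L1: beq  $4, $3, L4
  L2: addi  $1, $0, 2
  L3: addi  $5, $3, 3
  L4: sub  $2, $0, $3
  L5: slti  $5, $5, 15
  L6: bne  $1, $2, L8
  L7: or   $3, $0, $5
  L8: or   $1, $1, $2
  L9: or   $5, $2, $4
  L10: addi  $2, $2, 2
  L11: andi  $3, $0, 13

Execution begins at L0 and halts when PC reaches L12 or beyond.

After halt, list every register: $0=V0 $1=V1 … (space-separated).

  step pc=0: ori   $2, $1, 1  regs=(0,4,5,0,0,15)
  step pc=1: beq  $4, $3, L4  cond=T  regs=(0,4,5,0,0,15)
  step pc=2: addi  $1, $0, 2  regs=(0,2,5,0,0,15)
  step pc=4: sub  $2, $0, $3  regs=(0,2,0,0,0,15)
  step pc=5: slti  $5, $5, 15  regs=(0,2,0,0,0,0)
  step pc=6: bne  $1, $2, L8  cond=T  regs=(0,2,0,0,0,0)
  step pc=7: or   $3, $0, $5  regs=(0,2,0,0,0,0)
  step pc=8: or   $1, $1, $2  regs=(0,2,0,0,0,0)
  step pc=9: or   $5, $2, $4  regs=(0,2,0,0,0,0)
  step pc=10: addi  $2, $2, 2  regs=(0,2,2,0,0,0)
  step pc=11: andi  $3, $0, 13  regs=(0,2,2,0,0,0)

$0=0 $1=2 $2=2 $3=0 $4=0 $5=0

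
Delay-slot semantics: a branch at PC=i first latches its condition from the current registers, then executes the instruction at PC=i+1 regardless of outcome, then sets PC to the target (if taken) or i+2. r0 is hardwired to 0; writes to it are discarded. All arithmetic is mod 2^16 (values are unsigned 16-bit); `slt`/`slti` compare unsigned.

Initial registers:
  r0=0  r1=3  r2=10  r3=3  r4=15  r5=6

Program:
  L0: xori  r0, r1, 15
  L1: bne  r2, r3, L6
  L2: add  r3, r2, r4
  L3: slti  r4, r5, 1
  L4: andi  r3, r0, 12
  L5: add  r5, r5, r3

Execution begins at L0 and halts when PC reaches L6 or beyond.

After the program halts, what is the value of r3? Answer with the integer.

  step pc=0: xori  r0, r1, 15  regs=(0,3,10,3,15,6)
  step pc=1: bne  r2, r3, L6  cond=T  regs=(0,3,10,3,15,6)
  step pc=2: add  r3, r2, r4  regs=(0,3,10,25,15,6)

25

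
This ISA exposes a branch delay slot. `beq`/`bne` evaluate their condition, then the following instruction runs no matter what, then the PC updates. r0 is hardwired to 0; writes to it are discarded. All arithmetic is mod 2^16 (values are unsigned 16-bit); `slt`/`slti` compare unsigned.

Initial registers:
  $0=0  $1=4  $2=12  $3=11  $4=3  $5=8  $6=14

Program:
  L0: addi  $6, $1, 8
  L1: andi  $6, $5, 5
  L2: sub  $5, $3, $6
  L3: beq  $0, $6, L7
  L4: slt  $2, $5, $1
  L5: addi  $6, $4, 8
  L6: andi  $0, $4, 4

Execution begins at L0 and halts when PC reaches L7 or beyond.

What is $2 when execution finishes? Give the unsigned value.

PC=0  addi  $6, $1, 8        | $0=0 $1=4 $2=12 $3=11 $4=3 $5=8 $6=12
PC=1  andi  $6, $5, 5        | $0=0 $1=4 $2=12 $3=11 $4=3 $5=8 $6=0
PC=2  sub  $5, $3, $6        | $0=0 $1=4 $2=12 $3=11 $4=3 $5=11 $6=0
PC=3  beq  $0, $6, L7        | $0=0 $1=4 $2=12 $3=11 $4=3 $5=11 $6=0  [TAKEN]
PC=4  slt  $2, $5, $1        | $0=0 $1=4 $2=0 $3=11 $4=3 $5=11 $6=0

0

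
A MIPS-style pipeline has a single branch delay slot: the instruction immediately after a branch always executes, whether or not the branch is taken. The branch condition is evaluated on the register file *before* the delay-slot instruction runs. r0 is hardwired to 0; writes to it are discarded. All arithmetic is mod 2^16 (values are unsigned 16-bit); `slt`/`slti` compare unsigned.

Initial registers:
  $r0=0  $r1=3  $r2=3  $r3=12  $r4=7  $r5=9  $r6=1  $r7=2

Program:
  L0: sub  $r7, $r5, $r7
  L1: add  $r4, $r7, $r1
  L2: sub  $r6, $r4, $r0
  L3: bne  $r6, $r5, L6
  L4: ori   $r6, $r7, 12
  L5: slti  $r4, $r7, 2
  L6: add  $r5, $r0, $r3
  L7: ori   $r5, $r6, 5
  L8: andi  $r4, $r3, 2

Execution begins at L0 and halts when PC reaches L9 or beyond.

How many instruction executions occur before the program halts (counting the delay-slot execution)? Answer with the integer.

8

[0] sub  $r7, $r5, $r7  →  {$r0:0, $r1:3, $r2:3, $r3:12, $r4:7, $r5:9, $r6:1, $r7:7}
[1] add  $r4, $r7, $r1  →  {$r0:0, $r1:3, $r2:3, $r3:12, $r4:10, $r5:9, $r6:1, $r7:7}
[2] sub  $r6, $r4, $r0  →  {$r0:0, $r1:3, $r2:3, $r3:12, $r4:10, $r5:9, $r6:10, $r7:7}
[3] bne  $r6, $r5, L6  →  {$r0:0, $r1:3, $r2:3, $r3:12, $r4:10, $r5:9, $r6:10, $r7:7}  ⟨branch taken⟩
[4] ori   $r6, $r7, 12  →  {$r0:0, $r1:3, $r2:3, $r3:12, $r4:10, $r5:9, $r6:15, $r7:7}
[6] add  $r5, $r0, $r3  →  {$r0:0, $r1:3, $r2:3, $r3:12, $r4:10, $r5:12, $r6:15, $r7:7}
[7] ori   $r5, $r6, 5  →  {$r0:0, $r1:3, $r2:3, $r3:12, $r4:10, $r5:15, $r6:15, $r7:7}
[8] andi  $r4, $r3, 2  →  {$r0:0, $r1:3, $r2:3, $r3:12, $r4:0, $r5:15, $r6:15, $r7:7}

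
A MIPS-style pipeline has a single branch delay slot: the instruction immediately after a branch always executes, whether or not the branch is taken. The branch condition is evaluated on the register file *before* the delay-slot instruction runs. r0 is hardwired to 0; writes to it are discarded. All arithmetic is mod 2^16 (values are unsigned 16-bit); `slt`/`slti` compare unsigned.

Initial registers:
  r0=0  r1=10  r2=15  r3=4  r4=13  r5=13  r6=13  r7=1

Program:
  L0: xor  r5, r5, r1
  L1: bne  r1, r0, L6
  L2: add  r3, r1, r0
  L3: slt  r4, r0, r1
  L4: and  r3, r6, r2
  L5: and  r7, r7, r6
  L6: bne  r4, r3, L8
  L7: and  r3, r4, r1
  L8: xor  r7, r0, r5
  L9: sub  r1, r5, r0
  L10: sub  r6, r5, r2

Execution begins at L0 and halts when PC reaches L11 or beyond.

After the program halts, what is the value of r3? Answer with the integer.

8

#0 xor  r5, r5, r1 ; 0/10/15/4/13/7/13/1
#1 bne  r1, r0, L6 ; 0/10/15/4/13/7/13/1 ; →target
#2 add  r3, r1, r0 ; 0/10/15/10/13/7/13/1
#6 bne  r4, r3, L8 ; 0/10/15/10/13/7/13/1 ; →target
#7 and  r3, r4, r1 ; 0/10/15/8/13/7/13/1
#8 xor  r7, r0, r5 ; 0/10/15/8/13/7/13/7
#9 sub  r1, r5, r0 ; 0/7/15/8/13/7/13/7
#10 sub  r6, r5, r2 ; 0/7/15/8/13/7/65528/7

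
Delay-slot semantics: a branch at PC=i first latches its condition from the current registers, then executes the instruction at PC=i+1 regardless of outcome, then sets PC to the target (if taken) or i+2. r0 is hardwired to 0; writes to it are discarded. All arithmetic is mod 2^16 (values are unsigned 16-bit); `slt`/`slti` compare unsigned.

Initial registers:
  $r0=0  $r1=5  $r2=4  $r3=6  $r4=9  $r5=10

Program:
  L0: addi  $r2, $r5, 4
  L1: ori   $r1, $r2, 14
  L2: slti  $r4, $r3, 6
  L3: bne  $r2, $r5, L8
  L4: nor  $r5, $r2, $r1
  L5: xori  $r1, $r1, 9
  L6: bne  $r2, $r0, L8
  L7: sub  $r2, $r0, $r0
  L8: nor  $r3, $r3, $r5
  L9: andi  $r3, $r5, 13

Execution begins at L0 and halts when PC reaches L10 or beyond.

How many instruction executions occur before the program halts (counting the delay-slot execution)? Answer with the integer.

  step pc=0: addi  $r2, $r5, 4  regs=(0,5,14,6,9,10)
  step pc=1: ori   $r1, $r2, 14  regs=(0,14,14,6,9,10)
  step pc=2: slti  $r4, $r3, 6  regs=(0,14,14,6,0,10)
  step pc=3: bne  $r2, $r5, L8  cond=T  regs=(0,14,14,6,0,10)
  step pc=4: nor  $r5, $r2, $r1  regs=(0,14,14,6,0,65521)
  step pc=8: nor  $r3, $r3, $r5  regs=(0,14,14,8,0,65521)
  step pc=9: andi  $r3, $r5, 13  regs=(0,14,14,1,0,65521)

7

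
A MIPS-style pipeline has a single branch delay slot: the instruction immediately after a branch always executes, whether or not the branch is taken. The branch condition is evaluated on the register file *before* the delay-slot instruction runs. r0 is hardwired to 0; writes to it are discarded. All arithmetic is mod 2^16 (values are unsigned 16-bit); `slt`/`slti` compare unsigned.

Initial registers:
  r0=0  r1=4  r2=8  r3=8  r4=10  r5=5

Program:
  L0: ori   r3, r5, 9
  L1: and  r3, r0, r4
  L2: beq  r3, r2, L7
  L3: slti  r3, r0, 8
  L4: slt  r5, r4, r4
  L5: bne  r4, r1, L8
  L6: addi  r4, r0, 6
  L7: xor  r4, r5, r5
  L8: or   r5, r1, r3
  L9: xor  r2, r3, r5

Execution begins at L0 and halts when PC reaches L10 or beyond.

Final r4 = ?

6

  step pc=0: ori   r3, r5, 9  regs=(0,4,8,13,10,5)
  step pc=1: and  r3, r0, r4  regs=(0,4,8,0,10,5)
  step pc=2: beq  r3, r2, L7  cond=F  regs=(0,4,8,0,10,5)
  step pc=3: slti  r3, r0, 8  regs=(0,4,8,1,10,5)
  step pc=4: slt  r5, r4, r4  regs=(0,4,8,1,10,0)
  step pc=5: bne  r4, r1, L8  cond=T  regs=(0,4,8,1,10,0)
  step pc=6: addi  r4, r0, 6  regs=(0,4,8,1,6,0)
  step pc=8: or   r5, r1, r3  regs=(0,4,8,1,6,5)
  step pc=9: xor  r2, r3, r5  regs=(0,4,4,1,6,5)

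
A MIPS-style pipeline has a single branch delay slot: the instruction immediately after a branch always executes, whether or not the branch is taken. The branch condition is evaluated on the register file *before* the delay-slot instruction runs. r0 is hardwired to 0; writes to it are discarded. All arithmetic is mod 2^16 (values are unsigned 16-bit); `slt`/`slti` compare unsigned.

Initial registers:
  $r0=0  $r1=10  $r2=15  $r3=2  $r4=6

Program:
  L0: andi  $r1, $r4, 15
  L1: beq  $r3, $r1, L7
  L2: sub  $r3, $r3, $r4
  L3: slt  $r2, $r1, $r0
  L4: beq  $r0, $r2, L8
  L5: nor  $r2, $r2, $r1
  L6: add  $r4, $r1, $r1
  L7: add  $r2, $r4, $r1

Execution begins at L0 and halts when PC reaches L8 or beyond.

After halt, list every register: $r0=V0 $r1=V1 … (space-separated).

$r0=0 $r1=6 $r2=65529 $r3=65532 $r4=6

PC=0  andi  $r1, $r4, 15     | $r0=0 $r1=6 $r2=15 $r3=2 $r4=6
PC=1  beq  $r3, $r1, L7      | $r0=0 $r1=6 $r2=15 $r3=2 $r4=6  [not taken]
PC=2  sub  $r3, $r3, $r4     | $r0=0 $r1=6 $r2=15 $r3=65532 $r4=6
PC=3  slt  $r2, $r1, $r0     | $r0=0 $r1=6 $r2=0 $r3=65532 $r4=6
PC=4  beq  $r0, $r2, L8      | $r0=0 $r1=6 $r2=0 $r3=65532 $r4=6  [TAKEN]
PC=5  nor  $r2, $r2, $r1     | $r0=0 $r1=6 $r2=65529 $r3=65532 $r4=6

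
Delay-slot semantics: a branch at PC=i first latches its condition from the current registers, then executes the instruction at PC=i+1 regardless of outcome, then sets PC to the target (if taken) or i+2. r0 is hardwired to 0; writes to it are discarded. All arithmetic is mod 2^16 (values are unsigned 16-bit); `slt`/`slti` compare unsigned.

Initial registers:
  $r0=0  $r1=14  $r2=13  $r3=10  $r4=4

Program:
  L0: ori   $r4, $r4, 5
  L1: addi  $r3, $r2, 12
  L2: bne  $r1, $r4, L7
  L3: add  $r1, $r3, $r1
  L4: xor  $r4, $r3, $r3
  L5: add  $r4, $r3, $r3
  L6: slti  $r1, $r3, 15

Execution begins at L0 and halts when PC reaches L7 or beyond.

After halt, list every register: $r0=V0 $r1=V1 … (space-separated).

$r0=0 $r1=39 $r2=13 $r3=25 $r4=5

  step pc=0: ori   $r4, $r4, 5  regs=(0,14,13,10,5)
  step pc=1: addi  $r3, $r2, 12  regs=(0,14,13,25,5)
  step pc=2: bne  $r1, $r4, L7  cond=T  regs=(0,14,13,25,5)
  step pc=3: add  $r1, $r3, $r1  regs=(0,39,13,25,5)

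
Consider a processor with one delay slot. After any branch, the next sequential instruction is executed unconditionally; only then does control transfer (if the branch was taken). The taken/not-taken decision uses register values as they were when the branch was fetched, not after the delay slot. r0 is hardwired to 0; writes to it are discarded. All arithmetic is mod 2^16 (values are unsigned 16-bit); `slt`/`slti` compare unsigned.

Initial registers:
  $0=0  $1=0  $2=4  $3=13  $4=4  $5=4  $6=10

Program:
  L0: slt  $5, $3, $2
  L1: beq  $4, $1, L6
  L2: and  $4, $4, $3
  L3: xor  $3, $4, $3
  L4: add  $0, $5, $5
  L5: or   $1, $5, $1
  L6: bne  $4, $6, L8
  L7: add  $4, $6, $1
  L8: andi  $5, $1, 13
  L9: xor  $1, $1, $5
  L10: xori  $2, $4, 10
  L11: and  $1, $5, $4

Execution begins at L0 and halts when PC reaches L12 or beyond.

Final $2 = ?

0

  step pc=0: slt  $5, $3, $2  regs=(0,0,4,13,4,0,10)
  step pc=1: beq  $4, $1, L6  cond=F  regs=(0,0,4,13,4,0,10)
  step pc=2: and  $4, $4, $3  regs=(0,0,4,13,4,0,10)
  step pc=3: xor  $3, $4, $3  regs=(0,0,4,9,4,0,10)
  step pc=4: add  $0, $5, $5  regs=(0,0,4,9,4,0,10)
  step pc=5: or   $1, $5, $1  regs=(0,0,4,9,4,0,10)
  step pc=6: bne  $4, $6, L8  cond=T  regs=(0,0,4,9,4,0,10)
  step pc=7: add  $4, $6, $1  regs=(0,0,4,9,10,0,10)
  step pc=8: andi  $5, $1, 13  regs=(0,0,4,9,10,0,10)
  step pc=9: xor  $1, $1, $5  regs=(0,0,4,9,10,0,10)
  step pc=10: xori  $2, $4, 10  regs=(0,0,0,9,10,0,10)
  step pc=11: and  $1, $5, $4  regs=(0,0,0,9,10,0,10)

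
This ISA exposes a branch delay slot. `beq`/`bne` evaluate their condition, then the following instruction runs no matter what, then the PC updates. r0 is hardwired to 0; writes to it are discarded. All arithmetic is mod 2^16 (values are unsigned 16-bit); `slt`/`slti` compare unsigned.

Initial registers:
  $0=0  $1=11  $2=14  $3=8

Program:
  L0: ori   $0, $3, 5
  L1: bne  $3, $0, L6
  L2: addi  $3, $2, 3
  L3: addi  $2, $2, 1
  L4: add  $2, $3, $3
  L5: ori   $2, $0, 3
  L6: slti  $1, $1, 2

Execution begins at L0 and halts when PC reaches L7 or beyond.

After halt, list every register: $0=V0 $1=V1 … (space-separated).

$0=0 $1=0 $2=14 $3=17

[0] ori   $0, $3, 5  →  {$0:0, $1:11, $2:14, $3:8}
[1] bne  $3, $0, L6  →  {$0:0, $1:11, $2:14, $3:8}  ⟨branch taken⟩
[2] addi  $3, $2, 3  →  {$0:0, $1:11, $2:14, $3:17}
[6] slti  $1, $1, 2  →  {$0:0, $1:0, $2:14, $3:17}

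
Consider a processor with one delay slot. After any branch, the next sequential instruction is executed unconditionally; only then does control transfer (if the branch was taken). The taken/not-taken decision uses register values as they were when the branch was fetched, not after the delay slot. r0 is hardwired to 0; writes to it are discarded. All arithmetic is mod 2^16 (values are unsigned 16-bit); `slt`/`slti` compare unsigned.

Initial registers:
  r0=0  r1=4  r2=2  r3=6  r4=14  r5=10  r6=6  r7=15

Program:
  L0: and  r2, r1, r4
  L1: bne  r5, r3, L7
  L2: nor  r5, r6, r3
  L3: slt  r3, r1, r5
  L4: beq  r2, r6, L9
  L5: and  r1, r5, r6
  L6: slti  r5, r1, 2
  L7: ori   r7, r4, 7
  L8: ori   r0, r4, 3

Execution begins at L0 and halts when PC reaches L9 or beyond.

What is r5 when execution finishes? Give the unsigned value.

#0 and  r2, r1, r4 ; 0/4/4/6/14/10/6/15
#1 bne  r5, r3, L7 ; 0/4/4/6/14/10/6/15 ; →target
#2 nor  r5, r6, r3 ; 0/4/4/6/14/65529/6/15
#7 ori   r7, r4, 7 ; 0/4/4/6/14/65529/6/15
#8 ori   r0, r4, 3 ; 0/4/4/6/14/65529/6/15

65529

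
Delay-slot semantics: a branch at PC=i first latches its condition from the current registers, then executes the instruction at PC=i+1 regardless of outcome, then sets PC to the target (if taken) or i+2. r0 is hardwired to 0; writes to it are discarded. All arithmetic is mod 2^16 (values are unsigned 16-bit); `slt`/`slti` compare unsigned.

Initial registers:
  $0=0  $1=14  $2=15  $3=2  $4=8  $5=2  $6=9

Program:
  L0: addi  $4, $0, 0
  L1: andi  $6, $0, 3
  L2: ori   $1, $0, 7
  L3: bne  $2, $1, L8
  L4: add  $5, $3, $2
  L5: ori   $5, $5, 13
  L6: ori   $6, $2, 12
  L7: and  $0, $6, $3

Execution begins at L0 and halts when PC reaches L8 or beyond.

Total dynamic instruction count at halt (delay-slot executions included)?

5

#0 addi  $4, $0, 0 ; 0/14/15/2/0/2/9
#1 andi  $6, $0, 3 ; 0/14/15/2/0/2/0
#2 ori   $1, $0, 7 ; 0/7/15/2/0/2/0
#3 bne  $2, $1, L8 ; 0/7/15/2/0/2/0 ; →target
#4 add  $5, $3, $2 ; 0/7/15/2/0/17/0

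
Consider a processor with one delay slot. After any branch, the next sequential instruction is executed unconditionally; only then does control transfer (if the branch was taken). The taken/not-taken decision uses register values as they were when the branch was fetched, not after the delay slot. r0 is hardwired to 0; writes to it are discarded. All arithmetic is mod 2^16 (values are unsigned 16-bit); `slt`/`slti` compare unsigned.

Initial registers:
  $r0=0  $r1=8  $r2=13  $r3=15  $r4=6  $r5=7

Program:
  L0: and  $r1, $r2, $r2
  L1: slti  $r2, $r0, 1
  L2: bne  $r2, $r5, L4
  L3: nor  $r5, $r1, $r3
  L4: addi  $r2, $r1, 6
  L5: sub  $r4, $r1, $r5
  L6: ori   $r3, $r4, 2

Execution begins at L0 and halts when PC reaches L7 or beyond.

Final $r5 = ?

65520

[0] and  $r1, $r2, $r2  →  {$r0:0, $r1:13, $r2:13, $r3:15, $r4:6, $r5:7}
[1] slti  $r2, $r0, 1  →  {$r0:0, $r1:13, $r2:1, $r3:15, $r4:6, $r5:7}
[2] bne  $r2, $r5, L4  →  {$r0:0, $r1:13, $r2:1, $r3:15, $r4:6, $r5:7}  ⟨branch taken⟩
[3] nor  $r5, $r1, $r3  →  {$r0:0, $r1:13, $r2:1, $r3:15, $r4:6, $r5:65520}
[4] addi  $r2, $r1, 6  →  {$r0:0, $r1:13, $r2:19, $r3:15, $r4:6, $r5:65520}
[5] sub  $r4, $r1, $r5  →  {$r0:0, $r1:13, $r2:19, $r3:15, $r4:29, $r5:65520}
[6] ori   $r3, $r4, 2  →  {$r0:0, $r1:13, $r2:19, $r3:31, $r4:29, $r5:65520}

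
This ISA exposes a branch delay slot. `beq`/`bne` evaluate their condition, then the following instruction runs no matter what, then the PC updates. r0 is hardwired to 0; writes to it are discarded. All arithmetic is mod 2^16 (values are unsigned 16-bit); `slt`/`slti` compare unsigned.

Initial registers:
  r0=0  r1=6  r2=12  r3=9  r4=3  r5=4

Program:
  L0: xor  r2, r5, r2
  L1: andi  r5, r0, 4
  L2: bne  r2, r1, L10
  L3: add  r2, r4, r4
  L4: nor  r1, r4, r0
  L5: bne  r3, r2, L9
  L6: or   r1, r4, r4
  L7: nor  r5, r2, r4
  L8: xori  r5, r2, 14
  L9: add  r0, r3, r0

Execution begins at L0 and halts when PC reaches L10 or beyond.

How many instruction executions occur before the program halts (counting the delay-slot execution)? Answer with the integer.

4

#0 xor  r2, r5, r2 ; 0/6/8/9/3/4
#1 andi  r5, r0, 4 ; 0/6/8/9/3/0
#2 bne  r2, r1, L10 ; 0/6/8/9/3/0 ; →target
#3 add  r2, r4, r4 ; 0/6/6/9/3/0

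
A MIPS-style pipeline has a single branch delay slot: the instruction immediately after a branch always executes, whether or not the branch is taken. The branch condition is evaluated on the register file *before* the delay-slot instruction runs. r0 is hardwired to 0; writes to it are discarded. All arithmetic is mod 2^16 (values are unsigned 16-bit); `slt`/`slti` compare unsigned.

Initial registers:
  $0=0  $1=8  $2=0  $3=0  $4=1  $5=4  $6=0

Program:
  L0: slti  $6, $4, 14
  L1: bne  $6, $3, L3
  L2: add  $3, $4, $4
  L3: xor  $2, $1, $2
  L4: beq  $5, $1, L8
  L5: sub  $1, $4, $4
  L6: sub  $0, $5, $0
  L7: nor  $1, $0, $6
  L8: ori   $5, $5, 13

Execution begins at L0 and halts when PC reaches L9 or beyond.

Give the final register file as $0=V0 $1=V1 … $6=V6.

$0=0 $1=65534 $2=8 $3=2 $4=1 $5=13 $6=1

PC=0  slti  $6, $4, 14       | $0=0 $1=8 $2=0 $3=0 $4=1 $5=4 $6=1
PC=1  bne  $6, $3, L3        | $0=0 $1=8 $2=0 $3=0 $4=1 $5=4 $6=1  [TAKEN]
PC=2  add  $3, $4, $4        | $0=0 $1=8 $2=0 $3=2 $4=1 $5=4 $6=1
PC=3  xor  $2, $1, $2        | $0=0 $1=8 $2=8 $3=2 $4=1 $5=4 $6=1
PC=4  beq  $5, $1, L8        | $0=0 $1=8 $2=8 $3=2 $4=1 $5=4 $6=1  [not taken]
PC=5  sub  $1, $4, $4        | $0=0 $1=0 $2=8 $3=2 $4=1 $5=4 $6=1
PC=6  sub  $0, $5, $0        | $0=0 $1=0 $2=8 $3=2 $4=1 $5=4 $6=1
PC=7  nor  $1, $0, $6        | $0=0 $1=65534 $2=8 $3=2 $4=1 $5=4 $6=1
PC=8  ori   $5, $5, 13       | $0=0 $1=65534 $2=8 $3=2 $4=1 $5=13 $6=1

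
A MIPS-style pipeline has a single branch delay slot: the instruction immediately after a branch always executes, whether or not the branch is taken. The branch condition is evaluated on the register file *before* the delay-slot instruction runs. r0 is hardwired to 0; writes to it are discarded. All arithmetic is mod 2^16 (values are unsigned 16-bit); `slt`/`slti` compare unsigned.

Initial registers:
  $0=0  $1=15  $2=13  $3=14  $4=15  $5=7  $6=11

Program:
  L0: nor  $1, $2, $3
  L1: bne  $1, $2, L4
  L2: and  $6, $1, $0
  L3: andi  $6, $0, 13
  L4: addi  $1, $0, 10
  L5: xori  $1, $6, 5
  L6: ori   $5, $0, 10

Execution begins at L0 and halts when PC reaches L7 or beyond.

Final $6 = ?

0

#0 nor  $1, $2, $3 ; 0/65520/13/14/15/7/11
#1 bne  $1, $2, L4 ; 0/65520/13/14/15/7/11 ; →target
#2 and  $6, $1, $0 ; 0/65520/13/14/15/7/0
#4 addi  $1, $0, 10 ; 0/10/13/14/15/7/0
#5 xori  $1, $6, 5 ; 0/5/13/14/15/7/0
#6 ori   $5, $0, 10 ; 0/5/13/14/15/10/0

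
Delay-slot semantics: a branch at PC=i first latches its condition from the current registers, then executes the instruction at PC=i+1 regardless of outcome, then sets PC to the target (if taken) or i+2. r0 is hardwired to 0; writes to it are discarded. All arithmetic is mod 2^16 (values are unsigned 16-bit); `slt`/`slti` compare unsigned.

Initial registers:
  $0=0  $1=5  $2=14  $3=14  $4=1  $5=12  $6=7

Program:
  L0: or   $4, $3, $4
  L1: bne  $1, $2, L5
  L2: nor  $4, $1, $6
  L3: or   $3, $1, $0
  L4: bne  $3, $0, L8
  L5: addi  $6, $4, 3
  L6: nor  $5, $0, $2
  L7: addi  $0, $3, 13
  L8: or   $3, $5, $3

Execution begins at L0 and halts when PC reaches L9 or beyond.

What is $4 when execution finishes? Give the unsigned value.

#0 or   $4, $3, $4 ; 0/5/14/14/15/12/7
#1 bne  $1, $2, L5 ; 0/5/14/14/15/12/7 ; →target
#2 nor  $4, $1, $6 ; 0/5/14/14/65528/12/7
#5 addi  $6, $4, 3 ; 0/5/14/14/65528/12/65531
#6 nor  $5, $0, $2 ; 0/5/14/14/65528/65521/65531
#7 addi  $0, $3, 13 ; 0/5/14/14/65528/65521/65531
#8 or   $3, $5, $3 ; 0/5/14/65535/65528/65521/65531

65528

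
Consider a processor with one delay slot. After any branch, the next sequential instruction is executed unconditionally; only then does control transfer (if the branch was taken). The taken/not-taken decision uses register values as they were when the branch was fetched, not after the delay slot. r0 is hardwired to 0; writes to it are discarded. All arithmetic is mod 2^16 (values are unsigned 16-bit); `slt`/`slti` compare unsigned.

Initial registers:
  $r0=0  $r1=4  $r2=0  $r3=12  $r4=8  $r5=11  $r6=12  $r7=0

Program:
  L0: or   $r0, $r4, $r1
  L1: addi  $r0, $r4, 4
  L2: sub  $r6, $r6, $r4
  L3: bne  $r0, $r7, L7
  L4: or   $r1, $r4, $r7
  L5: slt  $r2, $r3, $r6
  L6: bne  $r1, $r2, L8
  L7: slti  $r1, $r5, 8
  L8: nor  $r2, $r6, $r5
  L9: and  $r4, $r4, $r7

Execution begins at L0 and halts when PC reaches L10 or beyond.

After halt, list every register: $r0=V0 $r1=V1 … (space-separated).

  step pc=0: or   $r0, $r4, $r1  regs=(0,4,0,12,8,11,12,0)
  step pc=1: addi  $r0, $r4, 4  regs=(0,4,0,12,8,11,12,0)
  step pc=2: sub  $r6, $r6, $r4  regs=(0,4,0,12,8,11,4,0)
  step pc=3: bne  $r0, $r7, L7  cond=F  regs=(0,4,0,12,8,11,4,0)
  step pc=4: or   $r1, $r4, $r7  regs=(0,8,0,12,8,11,4,0)
  step pc=5: slt  $r2, $r3, $r6  regs=(0,8,0,12,8,11,4,0)
  step pc=6: bne  $r1, $r2, L8  cond=T  regs=(0,8,0,12,8,11,4,0)
  step pc=7: slti  $r1, $r5, 8  regs=(0,0,0,12,8,11,4,0)
  step pc=8: nor  $r2, $r6, $r5  regs=(0,0,65520,12,8,11,4,0)
  step pc=9: and  $r4, $r4, $r7  regs=(0,0,65520,12,0,11,4,0)

$r0=0 $r1=0 $r2=65520 $r3=12 $r4=0 $r5=11 $r6=4 $r7=0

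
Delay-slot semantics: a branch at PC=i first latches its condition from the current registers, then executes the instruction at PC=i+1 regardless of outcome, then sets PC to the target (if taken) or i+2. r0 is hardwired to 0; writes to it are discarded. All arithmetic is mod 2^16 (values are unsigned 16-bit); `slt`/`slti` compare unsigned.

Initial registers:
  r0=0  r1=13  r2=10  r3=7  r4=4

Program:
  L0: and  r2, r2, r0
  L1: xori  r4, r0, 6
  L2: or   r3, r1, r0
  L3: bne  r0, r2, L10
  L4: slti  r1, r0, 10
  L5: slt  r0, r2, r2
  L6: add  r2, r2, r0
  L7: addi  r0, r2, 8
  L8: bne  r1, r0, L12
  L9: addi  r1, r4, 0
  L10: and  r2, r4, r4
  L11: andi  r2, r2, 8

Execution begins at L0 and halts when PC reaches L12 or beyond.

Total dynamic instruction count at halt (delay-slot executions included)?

  step pc=0: and  r2, r2, r0  regs=(0,13,0,7,4)
  step pc=1: xori  r4, r0, 6  regs=(0,13,0,7,6)
  step pc=2: or   r3, r1, r0  regs=(0,13,0,13,6)
  step pc=3: bne  r0, r2, L10  cond=F  regs=(0,13,0,13,6)
  step pc=4: slti  r1, r0, 10  regs=(0,1,0,13,6)
  step pc=5: slt  r0, r2, r2  regs=(0,1,0,13,6)
  step pc=6: add  r2, r2, r0  regs=(0,1,0,13,6)
  step pc=7: addi  r0, r2, 8  regs=(0,1,0,13,6)
  step pc=8: bne  r1, r0, L12  cond=T  regs=(0,1,0,13,6)
  step pc=9: addi  r1, r4, 0  regs=(0,6,0,13,6)

10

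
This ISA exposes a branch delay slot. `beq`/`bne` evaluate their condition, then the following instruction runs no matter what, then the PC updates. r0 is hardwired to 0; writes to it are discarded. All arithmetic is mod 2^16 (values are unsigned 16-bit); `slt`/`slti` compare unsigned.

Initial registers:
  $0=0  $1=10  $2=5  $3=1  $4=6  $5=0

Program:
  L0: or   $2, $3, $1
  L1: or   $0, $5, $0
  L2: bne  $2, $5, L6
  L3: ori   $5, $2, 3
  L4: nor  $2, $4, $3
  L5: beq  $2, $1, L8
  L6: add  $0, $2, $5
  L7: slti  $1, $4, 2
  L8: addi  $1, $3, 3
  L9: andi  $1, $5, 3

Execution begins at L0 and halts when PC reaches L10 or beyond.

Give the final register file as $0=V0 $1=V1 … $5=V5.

$0=0 $1=3 $2=11 $3=1 $4=6 $5=11

  step pc=0: or   $2, $3, $1  regs=(0,10,11,1,6,0)
  step pc=1: or   $0, $5, $0  regs=(0,10,11,1,6,0)
  step pc=2: bne  $2, $5, L6  cond=T  regs=(0,10,11,1,6,0)
  step pc=3: ori   $5, $2, 3  regs=(0,10,11,1,6,11)
  step pc=6: add  $0, $2, $5  regs=(0,10,11,1,6,11)
  step pc=7: slti  $1, $4, 2  regs=(0,0,11,1,6,11)
  step pc=8: addi  $1, $3, 3  regs=(0,4,11,1,6,11)
  step pc=9: andi  $1, $5, 3  regs=(0,3,11,1,6,11)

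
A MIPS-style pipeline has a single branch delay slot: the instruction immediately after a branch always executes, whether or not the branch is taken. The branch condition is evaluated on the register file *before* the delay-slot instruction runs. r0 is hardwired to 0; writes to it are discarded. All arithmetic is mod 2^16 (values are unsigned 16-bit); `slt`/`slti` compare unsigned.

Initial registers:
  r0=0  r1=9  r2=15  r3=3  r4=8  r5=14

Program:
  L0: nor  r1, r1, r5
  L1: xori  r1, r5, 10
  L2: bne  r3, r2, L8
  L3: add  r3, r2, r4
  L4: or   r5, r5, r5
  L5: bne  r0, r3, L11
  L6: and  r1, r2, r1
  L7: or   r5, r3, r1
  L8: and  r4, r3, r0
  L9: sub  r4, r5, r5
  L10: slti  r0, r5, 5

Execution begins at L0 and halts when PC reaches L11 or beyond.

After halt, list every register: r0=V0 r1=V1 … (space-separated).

[0] nor  r1, r1, r5  →  {r0:0, r1:65520, r2:15, r3:3, r4:8, r5:14}
[1] xori  r1, r5, 10  →  {r0:0, r1:4, r2:15, r3:3, r4:8, r5:14}
[2] bne  r3, r2, L8  →  {r0:0, r1:4, r2:15, r3:3, r4:8, r5:14}  ⟨branch taken⟩
[3] add  r3, r2, r4  →  {r0:0, r1:4, r2:15, r3:23, r4:8, r5:14}
[8] and  r4, r3, r0  →  {r0:0, r1:4, r2:15, r3:23, r4:0, r5:14}
[9] sub  r4, r5, r5  →  {r0:0, r1:4, r2:15, r3:23, r4:0, r5:14}
[10] slti  r0, r5, 5  →  {r0:0, r1:4, r2:15, r3:23, r4:0, r5:14}

r0=0 r1=4 r2=15 r3=23 r4=0 r5=14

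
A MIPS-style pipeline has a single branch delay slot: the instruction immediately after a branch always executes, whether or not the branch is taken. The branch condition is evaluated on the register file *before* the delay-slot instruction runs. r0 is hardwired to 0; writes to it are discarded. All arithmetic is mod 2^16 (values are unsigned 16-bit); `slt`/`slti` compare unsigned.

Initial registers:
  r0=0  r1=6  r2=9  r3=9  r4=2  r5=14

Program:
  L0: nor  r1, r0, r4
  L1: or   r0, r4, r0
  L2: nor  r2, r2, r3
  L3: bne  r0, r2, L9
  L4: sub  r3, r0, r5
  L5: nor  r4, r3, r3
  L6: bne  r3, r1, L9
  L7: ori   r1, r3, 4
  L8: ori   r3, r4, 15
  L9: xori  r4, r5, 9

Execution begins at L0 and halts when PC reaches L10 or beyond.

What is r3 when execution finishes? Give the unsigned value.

PC=0  nor  r1, r0, r4        | r0=0 r1=65533 r2=9 r3=9 r4=2 r5=14
PC=1  or   r0, r4, r0        | r0=0 r1=65533 r2=9 r3=9 r4=2 r5=14
PC=2  nor  r2, r2, r3        | r0=0 r1=65533 r2=65526 r3=9 r4=2 r5=14
PC=3  bne  r0, r2, L9        | r0=0 r1=65533 r2=65526 r3=9 r4=2 r5=14  [TAKEN]
PC=4  sub  r3, r0, r5        | r0=0 r1=65533 r2=65526 r3=65522 r4=2 r5=14
PC=9  xori  r4, r5, 9        | r0=0 r1=65533 r2=65526 r3=65522 r4=7 r5=14

65522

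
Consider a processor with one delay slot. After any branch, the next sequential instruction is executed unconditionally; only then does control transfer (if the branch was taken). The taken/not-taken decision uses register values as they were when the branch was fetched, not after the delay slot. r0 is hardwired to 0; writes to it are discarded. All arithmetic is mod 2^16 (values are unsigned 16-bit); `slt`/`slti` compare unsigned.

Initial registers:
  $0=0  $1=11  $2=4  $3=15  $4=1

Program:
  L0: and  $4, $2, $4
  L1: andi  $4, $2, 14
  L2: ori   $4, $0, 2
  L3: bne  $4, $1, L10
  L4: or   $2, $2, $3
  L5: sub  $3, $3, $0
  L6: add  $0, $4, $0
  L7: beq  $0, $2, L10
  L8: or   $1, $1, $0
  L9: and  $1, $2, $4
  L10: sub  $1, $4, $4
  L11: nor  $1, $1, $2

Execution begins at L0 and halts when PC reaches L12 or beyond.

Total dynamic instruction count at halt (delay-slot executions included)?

#0 and  $4, $2, $4 ; 0/11/4/15/0
#1 andi  $4, $2, 14 ; 0/11/4/15/4
#2 ori   $4, $0, 2 ; 0/11/4/15/2
#3 bne  $4, $1, L10 ; 0/11/4/15/2 ; →target
#4 or   $2, $2, $3 ; 0/11/15/15/2
#10 sub  $1, $4, $4 ; 0/0/15/15/2
#11 nor  $1, $1, $2 ; 0/65520/15/15/2

7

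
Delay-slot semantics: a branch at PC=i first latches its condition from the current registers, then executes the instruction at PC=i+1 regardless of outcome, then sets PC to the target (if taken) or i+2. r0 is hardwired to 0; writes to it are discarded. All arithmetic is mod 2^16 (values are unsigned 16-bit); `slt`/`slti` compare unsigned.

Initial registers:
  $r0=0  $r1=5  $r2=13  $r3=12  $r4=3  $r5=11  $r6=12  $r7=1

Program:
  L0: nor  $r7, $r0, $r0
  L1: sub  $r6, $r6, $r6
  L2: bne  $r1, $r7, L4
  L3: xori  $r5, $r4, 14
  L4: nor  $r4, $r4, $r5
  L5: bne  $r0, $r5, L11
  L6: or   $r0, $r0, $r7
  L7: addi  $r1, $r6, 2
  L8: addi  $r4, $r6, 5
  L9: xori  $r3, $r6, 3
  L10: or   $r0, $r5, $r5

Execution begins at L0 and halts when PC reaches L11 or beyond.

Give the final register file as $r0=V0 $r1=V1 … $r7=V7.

$r0=0 $r1=5 $r2=13 $r3=12 $r4=65520 $r5=13 $r6=0 $r7=65535

PC=0  nor  $r7, $r0, $r0     | $r0=0 $r1=5 $r2=13 $r3=12 $r4=3 $r5=11 $r6=12 $r7=65535
PC=1  sub  $r6, $r6, $r6     | $r0=0 $r1=5 $r2=13 $r3=12 $r4=3 $r5=11 $r6=0 $r7=65535
PC=2  bne  $r1, $r7, L4      | $r0=0 $r1=5 $r2=13 $r3=12 $r4=3 $r5=11 $r6=0 $r7=65535  [TAKEN]
PC=3  xori  $r5, $r4, 14     | $r0=0 $r1=5 $r2=13 $r3=12 $r4=3 $r5=13 $r6=0 $r7=65535
PC=4  nor  $r4, $r4, $r5     | $r0=0 $r1=5 $r2=13 $r3=12 $r4=65520 $r5=13 $r6=0 $r7=65535
PC=5  bne  $r0, $r5, L11     | $r0=0 $r1=5 $r2=13 $r3=12 $r4=65520 $r5=13 $r6=0 $r7=65535  [TAKEN]
PC=6  or   $r0, $r0, $r7     | $r0=0 $r1=5 $r2=13 $r3=12 $r4=65520 $r5=13 $r6=0 $r7=65535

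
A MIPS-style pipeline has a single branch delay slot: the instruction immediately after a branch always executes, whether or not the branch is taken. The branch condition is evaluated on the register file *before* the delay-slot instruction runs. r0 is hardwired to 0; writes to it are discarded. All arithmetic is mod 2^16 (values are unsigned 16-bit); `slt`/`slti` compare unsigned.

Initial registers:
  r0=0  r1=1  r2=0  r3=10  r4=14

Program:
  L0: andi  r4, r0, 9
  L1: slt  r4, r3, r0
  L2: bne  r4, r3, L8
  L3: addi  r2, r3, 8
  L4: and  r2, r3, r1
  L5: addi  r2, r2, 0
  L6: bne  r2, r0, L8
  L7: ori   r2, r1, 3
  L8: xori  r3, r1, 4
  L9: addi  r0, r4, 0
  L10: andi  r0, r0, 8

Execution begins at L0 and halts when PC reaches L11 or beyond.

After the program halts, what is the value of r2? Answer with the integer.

#0 andi  r4, r0, 9 ; 0/1/0/10/0
#1 slt  r4, r3, r0 ; 0/1/0/10/0
#2 bne  r4, r3, L8 ; 0/1/0/10/0 ; →target
#3 addi  r2, r3, 8 ; 0/1/18/10/0
#8 xori  r3, r1, 4 ; 0/1/18/5/0
#9 addi  r0, r4, 0 ; 0/1/18/5/0
#10 andi  r0, r0, 8 ; 0/1/18/5/0

18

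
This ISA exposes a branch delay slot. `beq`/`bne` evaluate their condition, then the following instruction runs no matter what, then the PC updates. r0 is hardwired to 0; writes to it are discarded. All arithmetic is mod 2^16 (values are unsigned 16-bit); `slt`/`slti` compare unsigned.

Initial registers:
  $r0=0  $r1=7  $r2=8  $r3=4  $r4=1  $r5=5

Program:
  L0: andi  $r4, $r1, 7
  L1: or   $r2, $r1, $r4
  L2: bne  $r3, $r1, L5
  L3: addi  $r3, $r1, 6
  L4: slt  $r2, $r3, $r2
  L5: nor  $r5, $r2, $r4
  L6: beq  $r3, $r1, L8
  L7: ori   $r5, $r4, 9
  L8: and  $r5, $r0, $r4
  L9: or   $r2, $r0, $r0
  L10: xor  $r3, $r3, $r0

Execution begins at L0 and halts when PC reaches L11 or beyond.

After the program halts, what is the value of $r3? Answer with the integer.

13

PC=0  andi  $r4, $r1, 7      | $r0=0 $r1=7 $r2=8 $r3=4 $r4=7 $r5=5
PC=1  or   $r2, $r1, $r4     | $r0=0 $r1=7 $r2=7 $r3=4 $r4=7 $r5=5
PC=2  bne  $r3, $r1, L5      | $r0=0 $r1=7 $r2=7 $r3=4 $r4=7 $r5=5  [TAKEN]
PC=3  addi  $r3, $r1, 6      | $r0=0 $r1=7 $r2=7 $r3=13 $r4=7 $r5=5
PC=5  nor  $r5, $r2, $r4     | $r0=0 $r1=7 $r2=7 $r3=13 $r4=7 $r5=65528
PC=6  beq  $r3, $r1, L8      | $r0=0 $r1=7 $r2=7 $r3=13 $r4=7 $r5=65528  [not taken]
PC=7  ori   $r5, $r4, 9      | $r0=0 $r1=7 $r2=7 $r3=13 $r4=7 $r5=15
PC=8  and  $r5, $r0, $r4     | $r0=0 $r1=7 $r2=7 $r3=13 $r4=7 $r5=0
PC=9  or   $r2, $r0, $r0     | $r0=0 $r1=7 $r2=0 $r3=13 $r4=7 $r5=0
PC=10 xor  $r3, $r3, $r0     | $r0=0 $r1=7 $r2=0 $r3=13 $r4=7 $r5=0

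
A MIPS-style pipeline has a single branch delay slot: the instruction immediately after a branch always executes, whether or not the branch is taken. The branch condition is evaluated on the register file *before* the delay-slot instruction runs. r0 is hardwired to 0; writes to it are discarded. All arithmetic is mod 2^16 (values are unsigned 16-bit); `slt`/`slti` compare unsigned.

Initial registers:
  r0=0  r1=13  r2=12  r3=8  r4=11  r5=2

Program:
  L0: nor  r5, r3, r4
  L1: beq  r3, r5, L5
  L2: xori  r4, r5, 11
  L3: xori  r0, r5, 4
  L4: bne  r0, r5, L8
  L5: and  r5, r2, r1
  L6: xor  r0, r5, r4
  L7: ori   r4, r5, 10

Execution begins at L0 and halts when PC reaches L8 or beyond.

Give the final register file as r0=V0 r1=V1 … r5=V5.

#0 nor  r5, r3, r4 ; 0/13/12/8/11/65524
#1 beq  r3, r5, L5 ; 0/13/12/8/11/65524 ; →fallthru
#2 xori  r4, r5, 11 ; 0/13/12/8/65535/65524
#3 xori  r0, r5, 4 ; 0/13/12/8/65535/65524
#4 bne  r0, r5, L8 ; 0/13/12/8/65535/65524 ; →target
#5 and  r5, r2, r1 ; 0/13/12/8/65535/12

r0=0 r1=13 r2=12 r3=8 r4=65535 r5=12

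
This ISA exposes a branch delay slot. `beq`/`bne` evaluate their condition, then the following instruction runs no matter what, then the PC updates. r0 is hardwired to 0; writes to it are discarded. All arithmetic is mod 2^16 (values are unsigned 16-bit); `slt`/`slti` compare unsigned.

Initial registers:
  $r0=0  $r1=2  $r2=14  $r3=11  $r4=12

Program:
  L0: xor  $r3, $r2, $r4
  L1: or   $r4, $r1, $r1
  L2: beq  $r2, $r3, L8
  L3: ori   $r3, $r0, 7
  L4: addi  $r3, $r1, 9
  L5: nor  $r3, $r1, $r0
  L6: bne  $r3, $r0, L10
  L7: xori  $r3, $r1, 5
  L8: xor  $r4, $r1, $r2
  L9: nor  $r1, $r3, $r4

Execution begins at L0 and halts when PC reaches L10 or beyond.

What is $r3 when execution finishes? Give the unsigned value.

#0 xor  $r3, $r2, $r4 ; 0/2/14/2/12
#1 or   $r4, $r1, $r1 ; 0/2/14/2/2
#2 beq  $r2, $r3, L8 ; 0/2/14/2/2 ; →fallthru
#3 ori   $r3, $r0, 7 ; 0/2/14/7/2
#4 addi  $r3, $r1, 9 ; 0/2/14/11/2
#5 nor  $r3, $r1, $r0 ; 0/2/14/65533/2
#6 bne  $r3, $r0, L10 ; 0/2/14/65533/2 ; →target
#7 xori  $r3, $r1, 5 ; 0/2/14/7/2

7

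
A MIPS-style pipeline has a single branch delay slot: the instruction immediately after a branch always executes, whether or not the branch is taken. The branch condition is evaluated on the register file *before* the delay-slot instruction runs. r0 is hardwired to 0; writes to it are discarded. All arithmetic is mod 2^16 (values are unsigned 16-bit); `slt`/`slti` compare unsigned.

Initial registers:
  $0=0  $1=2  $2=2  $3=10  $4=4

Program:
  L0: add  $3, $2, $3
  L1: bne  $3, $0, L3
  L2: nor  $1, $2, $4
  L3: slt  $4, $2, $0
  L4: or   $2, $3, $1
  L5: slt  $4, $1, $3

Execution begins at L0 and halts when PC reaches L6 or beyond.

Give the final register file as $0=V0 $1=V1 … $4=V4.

PC=0  add  $3, $2, $3        | $0=0 $1=2 $2=2 $3=12 $4=4
PC=1  bne  $3, $0, L3        | $0=0 $1=2 $2=2 $3=12 $4=4  [TAKEN]
PC=2  nor  $1, $2, $4        | $0=0 $1=65529 $2=2 $3=12 $4=4
PC=3  slt  $4, $2, $0        | $0=0 $1=65529 $2=2 $3=12 $4=0
PC=4  or   $2, $3, $1        | $0=0 $1=65529 $2=65533 $3=12 $4=0
PC=5  slt  $4, $1, $3        | $0=0 $1=65529 $2=65533 $3=12 $4=0

$0=0 $1=65529 $2=65533 $3=12 $4=0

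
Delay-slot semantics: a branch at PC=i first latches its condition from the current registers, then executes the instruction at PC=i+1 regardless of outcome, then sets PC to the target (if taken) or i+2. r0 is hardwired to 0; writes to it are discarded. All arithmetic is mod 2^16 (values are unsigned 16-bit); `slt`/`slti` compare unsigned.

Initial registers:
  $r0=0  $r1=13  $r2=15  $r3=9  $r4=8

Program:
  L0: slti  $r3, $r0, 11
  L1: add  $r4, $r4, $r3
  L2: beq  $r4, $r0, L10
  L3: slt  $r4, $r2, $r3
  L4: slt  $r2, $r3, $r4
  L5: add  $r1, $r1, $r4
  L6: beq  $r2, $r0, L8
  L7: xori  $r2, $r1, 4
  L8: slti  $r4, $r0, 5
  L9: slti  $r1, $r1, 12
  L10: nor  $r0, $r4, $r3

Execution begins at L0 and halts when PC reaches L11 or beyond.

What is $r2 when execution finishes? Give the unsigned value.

[0] slti  $r3, $r0, 11  →  {$r0:0, $r1:13, $r2:15, $r3:1, $r4:8}
[1] add  $r4, $r4, $r3  →  {$r0:0, $r1:13, $r2:15, $r3:1, $r4:9}
[2] beq  $r4, $r0, L10  →  {$r0:0, $r1:13, $r2:15, $r3:1, $r4:9}  ⟨branch fallthrough⟩
[3] slt  $r4, $r2, $r3  →  {$r0:0, $r1:13, $r2:15, $r3:1, $r4:0}
[4] slt  $r2, $r3, $r4  →  {$r0:0, $r1:13, $r2:0, $r3:1, $r4:0}
[5] add  $r1, $r1, $r4  →  {$r0:0, $r1:13, $r2:0, $r3:1, $r4:0}
[6] beq  $r2, $r0, L8  →  {$r0:0, $r1:13, $r2:0, $r3:1, $r4:0}  ⟨branch taken⟩
[7] xori  $r2, $r1, 4  →  {$r0:0, $r1:13, $r2:9, $r3:1, $r4:0}
[8] slti  $r4, $r0, 5  →  {$r0:0, $r1:13, $r2:9, $r3:1, $r4:1}
[9] slti  $r1, $r1, 12  →  {$r0:0, $r1:0, $r2:9, $r3:1, $r4:1}
[10] nor  $r0, $r4, $r3  →  {$r0:0, $r1:0, $r2:9, $r3:1, $r4:1}

9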